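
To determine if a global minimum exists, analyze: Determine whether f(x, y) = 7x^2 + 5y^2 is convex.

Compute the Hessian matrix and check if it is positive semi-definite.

f(x,y) = 7x^2 + 5y^2
Hessian H = [[14, 0], [0, 10]]
trace(H) = 24, det(H) = 140
Eigenvalues: (24 +/- sqrt(16)) / 2 = 14, 10
Since both eigenvalues > 0, f is convex.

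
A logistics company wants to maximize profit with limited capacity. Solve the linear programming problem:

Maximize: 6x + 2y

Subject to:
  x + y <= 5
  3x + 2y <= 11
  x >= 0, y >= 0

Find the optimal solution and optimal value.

Feasible vertices: (0, 0), (0, 5), (1, 4), (11/3, 0)
Objective 6x + 2y at each:
  (0, 0): 0
  (0, 5): 10
  (1, 4): 14
  (11/3, 0): 22
Maximum is 22 at (11/3, 0).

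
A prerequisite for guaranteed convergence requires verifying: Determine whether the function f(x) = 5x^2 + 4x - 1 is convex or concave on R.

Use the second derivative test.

f(x) = 5x^2 + 4x - 1
f'(x) = 10x + 4
f''(x) = 10
Since f''(x) = 10 > 0 for all x, f is convex on R.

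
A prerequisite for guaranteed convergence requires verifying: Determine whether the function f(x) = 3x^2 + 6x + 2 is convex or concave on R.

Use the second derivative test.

f(x) = 3x^2 + 6x + 2
f'(x) = 6x + 6
f''(x) = 6
Since f''(x) = 6 > 0 for all x, f is convex on R.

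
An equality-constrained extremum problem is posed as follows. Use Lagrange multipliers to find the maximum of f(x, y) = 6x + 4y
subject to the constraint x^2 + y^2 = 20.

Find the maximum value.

Set up Lagrange conditions: grad f = lambda * grad g
  6 = 2*lambda*x
  4 = 2*lambda*y
From these: x/y = 6/4, so x = 6t, y = 4t for some t.
Substitute into constraint: (6t)^2 + (4t)^2 = 20
  t^2 * 52 = 20
  t = sqrt(20/52)
Maximum = 6*x + 4*y = (6^2 + 4^2)*t = 52 * sqrt(20/52) = sqrt(1040)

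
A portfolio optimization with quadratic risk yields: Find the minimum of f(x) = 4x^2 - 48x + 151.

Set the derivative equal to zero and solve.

f(x) = 4x^2 - 48x + 151
f'(x) = 8x + (-48) = 0
x = 48/8 = 6
f(6) = 7
Since f''(x) = 8 > 0, this is a minimum.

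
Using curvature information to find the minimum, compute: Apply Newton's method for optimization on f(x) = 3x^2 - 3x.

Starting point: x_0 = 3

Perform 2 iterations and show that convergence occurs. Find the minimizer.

f(x) = 3x^2 - 3x, f'(x) = 6x + (-3), f''(x) = 6
Step 1: f'(3) = 15, x_1 = 3 - 15/6 = 1/2
Step 2: f'(1/2) = 0, x_2 = 1/2 (converged)
Newton's method converges in 1 step for quadratics.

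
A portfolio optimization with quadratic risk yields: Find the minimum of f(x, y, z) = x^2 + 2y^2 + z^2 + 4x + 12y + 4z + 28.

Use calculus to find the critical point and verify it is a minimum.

f(x,y,z) = x^2 + 2y^2 + z^2 + 4x + 12y + 4z + 28
df/dx = 2x + (4) = 0 => x = -2
df/dy = 4y + (12) = 0 => y = -3
df/dz = 2z + (4) = 0 => z = -2
f(-2,-3,-2) = 1*(-2)^2 + 2*(-3)^2 + 1*(-2)^2 + 4*(-2) + 12*(-3) + 4*(-2) + 28 = 2
Hessian is diagonal with entries 2, 4, 2 > 0, confirmed minimum.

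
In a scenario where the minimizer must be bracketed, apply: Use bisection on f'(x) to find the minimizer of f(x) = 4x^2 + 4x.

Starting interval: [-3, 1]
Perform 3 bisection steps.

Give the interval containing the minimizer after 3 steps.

Finding critical point of f(x) = 4x^2 + 4x using bisection on f'(x) = 8x + 4.
f'(x) = 0 when x = -1/2.
Starting interval: [-3, 1]
Step 1: mid = -1, f'(mid) = -4, new interval = [-1, 1]
Step 2: mid = 0, f'(mid) = 4, new interval = [-1, 0]
Step 3: mid = -1/2, f'(mid) = 0, new interval = [-1/2, -1/2]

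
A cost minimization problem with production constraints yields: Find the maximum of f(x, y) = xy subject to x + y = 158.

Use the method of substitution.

Substitute y = 158 - x into f(x,y) = xy:
g(x) = x(158 - x) = 158x - x^2
g'(x) = 158 - 2x = 0  =>  x = 79
y = 158 - 79 = 79
Maximum value = 79 * 79 = 6241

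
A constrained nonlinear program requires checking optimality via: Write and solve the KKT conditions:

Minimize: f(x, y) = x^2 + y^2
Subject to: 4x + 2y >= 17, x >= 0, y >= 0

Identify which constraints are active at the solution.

KKT conditions for min x^2 + y^2 s.t. 4x + 2y >= 17, x >= 0, y >= 0:
Stationarity: 2x = mu*4 + mu_x, 2y = mu*2 + mu_y, with mu, mu_x, mu_y >= 0
Complementary slackness: mu*(4x + 2y - 17) = 0, mu_x*x = 0, mu_y*y = 0
(0, 0) is infeasible (4*0 + 2*0 < 17), so if mu = 0 stationarity would force x = mu_x/2 >= 0, y = mu_y/2 >= 0 with mu_x*x = mu_y*y = 0, i.e. x = y = 0: contradiction. Hence mu > 0 and 4x + 2y = 17 is active.
Try x > 0, y > 0 (so mu_x = mu_y = 0): x = 4*mu/2, y = 2*mu/2
Substitute: 4*(4*mu/2) + 2*(2*mu/2) = 17
  mu*20/2 = 17 => mu = 17/10
x* = 17/5 > 0, y* = 17/10 > 0, consistent with mu_x = mu_y = 0.
f is convex and the constraints are linear, so this KKT point is the global minimum.
f* = 289/20
Active constraints: 4x + 2y >= 17 (holds with equality, mu = 17/10 > 0); x >= 0 and y >= 0 are inactive (mu_x = mu_y = 0).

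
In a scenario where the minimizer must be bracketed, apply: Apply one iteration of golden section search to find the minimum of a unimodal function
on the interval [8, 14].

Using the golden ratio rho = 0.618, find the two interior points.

Golden section search on [8, 14].
Golden ratio rho = 0.618 (approx).
Interior points:
  x_1 = 8 + (1-0.618)*6 = 10.2920
  x_2 = 8 + 0.618*6 = 11.7080
Compare f(x_1) and f(x_2) to determine which subinterval to keep.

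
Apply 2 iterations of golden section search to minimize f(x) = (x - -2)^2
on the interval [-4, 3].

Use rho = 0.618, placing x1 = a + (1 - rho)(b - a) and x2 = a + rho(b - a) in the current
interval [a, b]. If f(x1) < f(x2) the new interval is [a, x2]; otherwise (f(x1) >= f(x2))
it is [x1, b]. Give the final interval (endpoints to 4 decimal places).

Golden section search for min of f(x) = (x - -2)^2 on [-4, 3].
Each step: x1 = a + (1 - rho)(b - a), x2 = a + rho(b - a); if f(x1) < f(x2) keep [a, x2], otherwise keep [x1, b].
Step 1: [-4.0000, 3.0000], x1=-1.3260 (f=0.4543), x2=0.3260 (f=5.4103); f(x1) < f(x2) => keep [-4.0000, 0.3260]
Step 2: [-4.0000, 0.3260], x1=-2.3475 (f=0.1207), x2=-1.3265 (f=0.4536); f(x1) < f(x2) => keep [-4.0000, -1.3265]
Final interval: [-4.0000, -1.3265]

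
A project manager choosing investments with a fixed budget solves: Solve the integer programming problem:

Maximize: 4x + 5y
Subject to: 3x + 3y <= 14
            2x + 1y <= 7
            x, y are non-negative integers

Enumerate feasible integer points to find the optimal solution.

Constraint 1: 3x + 3y <= 14
Constraint 2: 2x + 1y <= 7
Feasible x range (need y >= 0): 0 <= x <= min(14/3, 7/2) => x in {0, ..., 3}.
Enumerate feasible integer points row by row (the coefficient of y is 5 > 0, so for each x the largest feasible y gives the best value):
  x = 0: y <= min((14 - 3*0)/3, (7 - 2*0)/1) => y in {0, ..., 4}; best 4*0 + 5*4 = 20
  x = 1: y <= min((14 - 3*1)/3, (7 - 2*1)/1) => y in {0, ..., 3}; best 4*1 + 5*3 = 19
  x = 2: y <= min((14 - 3*2)/3, (7 - 2*2)/1) => y in {0, ..., 2}; best 4*2 + 5*2 = 18
  x = 3: y <= min((14 - 3*3)/3, (7 - 2*3)/1) => y in {0, ..., 1}; best 4*3 + 5*1 = 17
The maximum 4x + 5y = 20 is achieved at x = 0, y = 4.
Check: 3*0 + 3*4 = 12 <= 14 and 2*0 + 1*4 = 4 <= 7.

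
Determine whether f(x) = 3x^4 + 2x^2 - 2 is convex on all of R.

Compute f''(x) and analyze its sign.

f(x) = 3x^4 + 2x^2 - 2
f'(x) = 12x^3 + 4x
f''(x) = 36x^2 + 4
f''(x) = 36x^2 + 4 >= 4 > 0 for all x
Therefore, f is convex on R.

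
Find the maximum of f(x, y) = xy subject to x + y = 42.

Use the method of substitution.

Substitute y = 42 - x into f(x,y) = xy:
g(x) = x(42 - x) = 42x - x^2
g'(x) = 42 - 2x = 0  =>  x = 21
y = 42 - 21 = 21
Maximum value = 21 * 21 = 441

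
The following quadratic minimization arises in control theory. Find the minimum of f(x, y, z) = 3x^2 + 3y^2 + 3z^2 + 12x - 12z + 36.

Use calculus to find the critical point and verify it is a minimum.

f(x,y,z) = 3x^2 + 3y^2 + 3z^2 + 12x - 12z + 36
df/dx = 6x + (12) = 0 => x = -2
df/dy = 6y + (0) = 0 => y = 0
df/dz = 6z + (-12) = 0 => z = 2
f(-2,0,2) = 3*(-2)^2 + 3*(0)^2 + 3*(2)^2 + 12*(-2) + -12*(2) + 36 = 12
Hessian is diagonal with entries 6, 6, 6 > 0, confirmed minimum.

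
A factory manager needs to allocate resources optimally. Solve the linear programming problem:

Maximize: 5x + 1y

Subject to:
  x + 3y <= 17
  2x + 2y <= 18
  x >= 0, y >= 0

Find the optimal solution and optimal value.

Feasible vertices: (0, 0), (0, 17/3), (5, 4), (9, 0)
Objective 5x + 1y at each:
  (0, 0): 0
  (0, 17/3): 17/3
  (5, 4): 29
  (9, 0): 45
Maximum is 45 at (9, 0).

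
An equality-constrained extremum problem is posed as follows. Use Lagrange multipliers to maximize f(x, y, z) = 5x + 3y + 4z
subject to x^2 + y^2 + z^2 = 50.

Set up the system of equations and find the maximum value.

Lagrange conditions: 5 = 2*lambda*x, 3 = 2*lambda*y, 4 = 2*lambda*z
So x:5 = y:3 = z:4, i.e. x = 5t, y = 3t, z = 4t
Constraint: t^2*(5^2 + 3^2 + 4^2) = 50
  t^2 * 50 = 50  =>  t = sqrt(1)
Maximum = 5*5t + 3*3t + 4*4t = 50*sqrt(1) = 50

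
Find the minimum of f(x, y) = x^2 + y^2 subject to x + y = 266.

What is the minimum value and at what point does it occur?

Substitute y = 266 - x into f(x,y) = x^2 + y^2:
g(x) = x^2 + (266 - x)^2 = 2x^2 - 532x + 70756
g'(x) = 4x - 532 = 0  =>  x = 133
y = 266 - 133 = 133
Minimum value = 133^2 + 133^2 = 35378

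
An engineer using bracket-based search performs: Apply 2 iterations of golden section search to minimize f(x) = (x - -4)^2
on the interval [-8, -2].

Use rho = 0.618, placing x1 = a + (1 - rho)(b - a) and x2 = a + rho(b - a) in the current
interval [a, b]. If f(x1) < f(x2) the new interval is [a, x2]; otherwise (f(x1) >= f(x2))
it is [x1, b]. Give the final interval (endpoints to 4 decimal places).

Golden section search for min of f(x) = (x - -4)^2 on [-8, -2].
Each step: x1 = a + (1 - rho)(b - a), x2 = a + rho(b - a); if f(x1) < f(x2) keep [a, x2], otherwise keep [x1, b].
Step 1: [-8.0000, -2.0000], x1=-5.7080 (f=2.9173), x2=-4.2920 (f=0.0853); f(x1) > f(x2) => keep [-5.7080, -2.0000]
Step 2: [-5.7080, -2.0000], x1=-4.2915 (f=0.0850), x2=-3.4165 (f=0.3405); f(x1) < f(x2) => keep [-5.7080, -3.4165]
Final interval: [-5.7080, -3.4165]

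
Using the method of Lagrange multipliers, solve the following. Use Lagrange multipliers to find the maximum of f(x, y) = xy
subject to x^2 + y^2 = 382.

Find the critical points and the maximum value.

Lagrange conditions: y = 2*lambda*x and x = 2*lambda*y
If x = 0 then y = 0, violating the constraint, so x, y != 0.
Dividing: y/x = x/y => x^2 = y^2 => y = x or y = -x
Constraint: 2x^2 = 382 => x^2 = 191 => x = +/-sqrt(191)
Critical points: (sqrt(191), sqrt(191)), (-sqrt(191), -sqrt(191)), (sqrt(191), -sqrt(191)), (-sqrt(191), sqrt(191))
  y = x:  xy = x^2 = 191  at (sqrt(191), sqrt(191)) and (-sqrt(191), -sqrt(191))
  y = -x: xy = -x^2 = -191 at (sqrt(191), -sqrt(191)) and (-sqrt(191), sqrt(191))
Maximum xy = 191 at (sqrt(191), sqrt(191)) and (-sqrt(191), -sqrt(191))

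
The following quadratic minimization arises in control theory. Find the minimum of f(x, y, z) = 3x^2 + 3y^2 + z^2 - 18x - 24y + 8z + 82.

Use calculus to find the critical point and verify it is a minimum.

f(x,y,z) = 3x^2 + 3y^2 + z^2 - 18x - 24y + 8z + 82
df/dx = 6x + (-18) = 0 => x = 3
df/dy = 6y + (-24) = 0 => y = 4
df/dz = 2z + (8) = 0 => z = -4
f(3,4,-4) = 3*(3)^2 + 3*(4)^2 + 1*(-4)^2 + -18*(3) + -24*(4) + 8*(-4) + 82 = -9
Hessian is diagonal with entries 6, 6, 2 > 0, confirmed minimum.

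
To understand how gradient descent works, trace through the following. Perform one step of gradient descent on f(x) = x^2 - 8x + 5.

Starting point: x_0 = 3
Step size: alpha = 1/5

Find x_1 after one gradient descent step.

f(x) = x^2 - 8x + 5
f'(x) = 2x - 8
f'(3) = 2*3 + (-8) = -2
x_1 = x_0 - alpha * f'(x_0) = 3 - 1/5 * -2 = 17/5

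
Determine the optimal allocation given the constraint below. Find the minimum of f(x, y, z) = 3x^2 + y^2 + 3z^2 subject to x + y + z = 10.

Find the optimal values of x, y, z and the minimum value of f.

Using Lagrange multipliers on f = 3x^2 + y^2 + 3z^2 with constraint x + y + z = 10:
Conditions: 2*3*x = lambda, 2*1*y = lambda, 2*3*z = lambda
So x = lambda/6, y = lambda/2, z = lambda/6
Substituting into constraint: lambda * (5/6) = 10
lambda = 12
x = 2, y = 6, z = 2
Minimum value = 60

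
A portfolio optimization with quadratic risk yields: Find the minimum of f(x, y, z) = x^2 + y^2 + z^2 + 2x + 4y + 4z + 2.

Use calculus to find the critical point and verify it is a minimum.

f(x,y,z) = x^2 + y^2 + z^2 + 2x + 4y + 4z + 2
df/dx = 2x + (2) = 0 => x = -1
df/dy = 2y + (4) = 0 => y = -2
df/dz = 2z + (4) = 0 => z = -2
f(-1,-2,-2) = 1*(-1)^2 + 1*(-2)^2 + 1*(-2)^2 + 2*(-1) + 4*(-2) + 4*(-2) + 2 = -7
Hessian is diagonal with entries 2, 2, 2 > 0, confirmed minimum.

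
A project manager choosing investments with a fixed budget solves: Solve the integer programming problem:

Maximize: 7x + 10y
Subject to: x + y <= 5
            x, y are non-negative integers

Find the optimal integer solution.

Objective: 7x + 10y, constraint: x + y <= 5
Coefficient of y is 10 > coefficient of x is 7, so allocate the entire budget to y.
Optimal: x = 0, y = 5, value = 50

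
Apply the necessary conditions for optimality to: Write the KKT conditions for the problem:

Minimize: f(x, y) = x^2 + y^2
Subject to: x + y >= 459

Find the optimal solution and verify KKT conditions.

KKT conditions for min x^2 + y^2 s.t. x + y >= 459:
Stationarity: 2x = mu, 2y = mu
So x = y = mu/2.
Complementary slackness: mu*(x + y - 459) = 0
Primal feasibility: x + y >= 459; dual feasibility: mu >= 0
If mu = 0 then x = y = 0, but 0 + 0 < 459 is infeasible, so the constraint is active.
Constraint active: x + y = 2*(mu/2) = 459 => mu = 459
x = y = 459/2, f = 210681/2
Verify: stationarity 2*(459/2) = 459 = mu; primal 459/2 + 459/2 = 459 >= 459; dual mu = 459 >= 0; complementary slackness 459*(459 - 459) = 0. All KKT conditions hold.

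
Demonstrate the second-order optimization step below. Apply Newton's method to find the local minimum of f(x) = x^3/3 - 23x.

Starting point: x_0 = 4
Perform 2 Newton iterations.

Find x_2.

f(x) = x^3/3 - 23x
f'(x) = x^2 - 23, f''(x) = 2x
Newton update: x_{n+1} = x_n - (x_n^2 - 23)/(2*x_n)
Step 1: x_0 = 4, f'=-7, f''=8, x_1 = 39/8
Step 2: x_1 = 39/8, f'=49/64, f''=39/4, x_2 = 2993/624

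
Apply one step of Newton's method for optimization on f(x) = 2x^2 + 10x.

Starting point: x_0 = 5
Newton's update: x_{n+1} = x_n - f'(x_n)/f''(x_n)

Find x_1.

f(x) = 2x^2 + 10x
f'(x) = 4x + (10), f''(x) = 4
Newton step: x_1 = x_0 - f'(x_0)/f''(x_0)
f'(5) = 30
x_1 = 5 - 30/4 = -5/2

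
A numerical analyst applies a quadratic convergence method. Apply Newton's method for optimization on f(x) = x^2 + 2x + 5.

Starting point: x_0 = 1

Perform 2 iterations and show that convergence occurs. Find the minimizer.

f(x) = x^2 + 2x + 5, f'(x) = 2x + (2), f''(x) = 2
Step 1: f'(1) = 4, x_1 = 1 - 4/2 = -1
Step 2: f'(-1) = 0, x_2 = -1 (converged)
Newton's method converges in 1 step for quadratics.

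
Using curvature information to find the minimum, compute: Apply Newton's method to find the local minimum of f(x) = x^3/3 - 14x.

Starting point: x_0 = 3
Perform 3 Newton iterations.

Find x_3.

f(x) = x^3/3 - 14x
f'(x) = x^2 - 14, f''(x) = 2x
Newton update: x_{n+1} = x_n - (x_n^2 - 14)/(2*x_n)
Step 1: x_0 = 3, f'=-5, f''=6, x_1 = 23/6
Step 2: x_1 = 23/6, f'=25/36, f''=23/3, x_2 = 1033/276
Step 3: x_2 = 1033/276, f'=625/76176, f''=1033/138, x_3 = 2133553/570216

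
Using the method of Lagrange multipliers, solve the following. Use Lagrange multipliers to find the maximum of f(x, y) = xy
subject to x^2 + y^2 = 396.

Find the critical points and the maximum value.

Lagrange conditions: y = 2*lambda*x and x = 2*lambda*y
If x = 0 then y = 0, violating the constraint, so x, y != 0.
Dividing: y/x = x/y => x^2 = y^2 => y = x or y = -x
Constraint: 2x^2 = 396 => x^2 = 198 => x = +/-sqrt(198)
Critical points: (sqrt(198), sqrt(198)), (-sqrt(198), -sqrt(198)), (sqrt(198), -sqrt(198)), (-sqrt(198), sqrt(198))
  y = x:  xy = x^2 = 198  at (sqrt(198), sqrt(198)) and (-sqrt(198), -sqrt(198))
  y = -x: xy = -x^2 = -198 at (sqrt(198), -sqrt(198)) and (-sqrt(198), sqrt(198))
Maximum xy = 198 at (sqrt(198), sqrt(198)) and (-sqrt(198), -sqrt(198))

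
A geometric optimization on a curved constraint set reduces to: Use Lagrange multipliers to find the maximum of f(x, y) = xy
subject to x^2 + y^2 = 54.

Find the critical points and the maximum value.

Lagrange conditions: y = 2*lambda*x and x = 2*lambda*y
If x = 0 then y = 0, violating the constraint, so x, y != 0.
Dividing: y/x = x/y => x^2 = y^2 => y = x or y = -x
Constraint: 2x^2 = 54 => x^2 = 27 => x = +/-sqrt(27)
Critical points: (sqrt(27), sqrt(27)), (-sqrt(27), -sqrt(27)), (sqrt(27), -sqrt(27)), (-sqrt(27), sqrt(27))
  y = x:  xy = x^2 = 27  at (sqrt(27), sqrt(27)) and (-sqrt(27), -sqrt(27))
  y = -x: xy = -x^2 = -27 at (sqrt(27), -sqrt(27)) and (-sqrt(27), sqrt(27))
Maximum xy = 27 at (sqrt(27), sqrt(27)) and (-sqrt(27), -sqrt(27))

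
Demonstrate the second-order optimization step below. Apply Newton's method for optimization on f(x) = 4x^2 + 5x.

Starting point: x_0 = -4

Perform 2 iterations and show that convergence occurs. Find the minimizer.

f(x) = 4x^2 + 5x, f'(x) = 8x + (5), f''(x) = 8
Step 1: f'(-4) = -27, x_1 = -4 - -27/8 = -5/8
Step 2: f'(-5/8) = 0, x_2 = -5/8 (converged)
Newton's method converges in 1 step for quadratics.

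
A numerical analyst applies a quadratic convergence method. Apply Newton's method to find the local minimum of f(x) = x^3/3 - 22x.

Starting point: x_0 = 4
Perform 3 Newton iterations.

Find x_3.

f(x) = x^3/3 - 22x
f'(x) = x^2 - 22, f''(x) = 2x
Newton update: x_{n+1} = x_n - (x_n^2 - 22)/(2*x_n)
Step 1: x_0 = 4, f'=-6, f''=8, x_1 = 19/4
Step 2: x_1 = 19/4, f'=9/16, f''=19/2, x_2 = 713/152
Step 3: x_2 = 713/152, f'=81/23104, f''=713/76, x_3 = 1016657/216752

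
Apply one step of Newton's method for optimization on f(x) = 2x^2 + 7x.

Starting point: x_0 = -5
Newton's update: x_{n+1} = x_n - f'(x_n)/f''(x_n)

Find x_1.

f(x) = 2x^2 + 7x
f'(x) = 4x + (7), f''(x) = 4
Newton step: x_1 = x_0 - f'(x_0)/f''(x_0)
f'(-5) = -13
x_1 = -5 - -13/4 = -7/4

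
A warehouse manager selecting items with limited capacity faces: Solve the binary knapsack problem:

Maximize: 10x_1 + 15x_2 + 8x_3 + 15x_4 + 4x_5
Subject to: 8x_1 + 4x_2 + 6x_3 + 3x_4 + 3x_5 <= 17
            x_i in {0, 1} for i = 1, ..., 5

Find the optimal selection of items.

Items: item 1 (v=10, w=8), item 2 (v=15, w=4), item 3 (v=8, w=6), item 4 (v=15, w=3), item 5 (v=4, w=3)
Capacity: 17
Checking all 32 subsets (w = total weight, v = total value):
  {}: w = 0, v = 0
  {1}: w = 8, v = 10
  {2}: w = 4, v = 15
  {3}: w = 6, v = 8
  {4}: w = 3, v = 15
  {5}: w = 3, v = 4
  {1, 2}: w = 12, v = 25
  {1, 3}: w = 14, v = 18
  {1, 4}: w = 11, v = 25
  {1, 5}: w = 11, v = 14
  {2, 3}: w = 10, v = 23
  {2, 4}: w = 7, v = 30
  {2, 5}: w = 7, v = 19
  {3, 4}: w = 9, v = 23
  {3, 5}: w = 9, v = 12
  {4, 5}: w = 6, v = 19
  {1, 2, 3}: w = 18 > 17, infeasible
  {1, 2, 4}: w = 15, v = 40
  {1, 2, 5}: w = 15, v = 29
  {1, 3, 4}: w = 17, v = 33
  {1, 3, 5}: w = 17, v = 22
  {1, 4, 5}: w = 14, v = 29
  {2, 3, 4}: w = 13, v = 38
  {2, 3, 5}: w = 13, v = 27
  {2, 4, 5}: w = 10, v = 34
  {3, 4, 5}: w = 12, v = 27
  {1, 2, 3, 4}: w = 21 > 17, infeasible
  {1, 2, 3, 5}: w = 21 > 17, infeasible
  {1, 2, 4, 5}: w = 18 > 17, infeasible
  {1, 3, 4, 5}: w = 20 > 17, infeasible
  {2, 3, 4, 5}: w = 16, v = 42
  {1, 2, 3, 4, 5}: w = 24 > 17, infeasible
Best feasible subset: items [2, 3, 4, 5]
Total weight: 16 <= 17, total value: 42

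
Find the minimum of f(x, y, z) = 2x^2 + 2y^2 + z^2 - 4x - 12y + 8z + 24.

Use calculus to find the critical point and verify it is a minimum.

f(x,y,z) = 2x^2 + 2y^2 + z^2 - 4x - 12y + 8z + 24
df/dx = 4x + (-4) = 0 => x = 1
df/dy = 4y + (-12) = 0 => y = 3
df/dz = 2z + (8) = 0 => z = -4
f(1,3,-4) = 2*(1)^2 + 2*(3)^2 + 1*(-4)^2 + -4*(1) + -12*(3) + 8*(-4) + 24 = -12
Hessian is diagonal with entries 4, 4, 2 > 0, confirmed minimum.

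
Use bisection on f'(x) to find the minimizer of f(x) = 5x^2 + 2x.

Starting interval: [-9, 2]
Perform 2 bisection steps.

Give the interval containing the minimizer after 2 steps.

Finding critical point of f(x) = 5x^2 + 2x using bisection on f'(x) = 10x + 2.
f'(x) = 0 when x = -1/5.
Starting interval: [-9, 2]
Step 1: mid = -7/2, f'(mid) = -33, new interval = [-7/2, 2]
Step 2: mid = -3/4, f'(mid) = -11/2, new interval = [-3/4, 2]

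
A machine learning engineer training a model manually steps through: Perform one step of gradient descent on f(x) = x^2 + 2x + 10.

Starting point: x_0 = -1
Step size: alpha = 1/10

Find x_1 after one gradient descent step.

f(x) = x^2 + 2x + 10
f'(x) = 2x + 2
f'(-1) = 2*-1 + (2) = 0
x_1 = x_0 - alpha * f'(x_0) = -1 - 1/10 * 0 = -1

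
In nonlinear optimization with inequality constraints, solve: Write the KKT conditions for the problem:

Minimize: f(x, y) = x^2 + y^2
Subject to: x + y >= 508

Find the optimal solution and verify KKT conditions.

KKT conditions for min x^2 + y^2 s.t. x + y >= 508:
Stationarity: 2x = mu, 2y = mu
So x = y = mu/2.
Complementary slackness: mu*(x + y - 508) = 0
Primal feasibility: x + y >= 508; dual feasibility: mu >= 0
If mu = 0 then x = y = 0, but 0 + 0 < 508 is infeasible, so the constraint is active.
Constraint active: x + y = 2*(mu/2) = 508 => mu = 508
x = y = 254, f = 129032
Verify: stationarity 2*254 = 508 = mu; primal 254 + 254 = 508 >= 508; dual mu = 508 >= 0; complementary slackness 508*(508 - 508) = 0. All KKT conditions hold.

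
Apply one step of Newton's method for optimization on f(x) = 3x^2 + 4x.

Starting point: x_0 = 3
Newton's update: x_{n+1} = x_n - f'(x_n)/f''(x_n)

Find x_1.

f(x) = 3x^2 + 4x
f'(x) = 6x + (4), f''(x) = 6
Newton step: x_1 = x_0 - f'(x_0)/f''(x_0)
f'(3) = 22
x_1 = 3 - 22/6 = -2/3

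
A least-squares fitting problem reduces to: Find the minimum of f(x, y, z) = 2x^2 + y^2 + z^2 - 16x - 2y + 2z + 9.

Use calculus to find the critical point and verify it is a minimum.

f(x,y,z) = 2x^2 + y^2 + z^2 - 16x - 2y + 2z + 9
df/dx = 4x + (-16) = 0 => x = 4
df/dy = 2y + (-2) = 0 => y = 1
df/dz = 2z + (2) = 0 => z = -1
f(4,1,-1) = 2*(4)^2 + 1*(1)^2 + 1*(-1)^2 + -16*(4) + -2*(1) + 2*(-1) + 9 = -25
Hessian is diagonal with entries 4, 2, 2 > 0, confirmed minimum.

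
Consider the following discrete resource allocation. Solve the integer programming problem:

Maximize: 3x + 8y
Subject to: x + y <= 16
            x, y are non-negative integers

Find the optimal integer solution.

Objective: 3x + 8y, constraint: x + y <= 16
Coefficient of y is 8 > coefficient of x is 3, so allocate the entire budget to y.
Optimal: x = 0, y = 16, value = 128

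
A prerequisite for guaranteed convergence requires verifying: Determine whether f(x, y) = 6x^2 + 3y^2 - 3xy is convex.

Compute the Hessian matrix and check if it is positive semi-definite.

f(x,y) = 6x^2 + 3y^2 - 3xy
Hessian H = [[12, -3], [-3, 6]]
trace(H) = 18, det(H) = 63
Eigenvalues: (18 +/- sqrt(72)) / 2 = 13.24, 4.757
Since both eigenvalues > 0, f is convex.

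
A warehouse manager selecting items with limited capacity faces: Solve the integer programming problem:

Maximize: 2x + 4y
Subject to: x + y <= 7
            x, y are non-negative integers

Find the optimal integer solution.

Objective: 2x + 4y, constraint: x + y <= 7
Coefficient of y is 4 > coefficient of x is 2, so allocate the entire budget to y.
Optimal: x = 0, y = 7, value = 28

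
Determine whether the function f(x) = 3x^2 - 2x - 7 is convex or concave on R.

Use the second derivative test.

f(x) = 3x^2 - 2x - 7
f'(x) = 6x - 2
f''(x) = 6
Since f''(x) = 6 > 0 for all x, f is convex on R.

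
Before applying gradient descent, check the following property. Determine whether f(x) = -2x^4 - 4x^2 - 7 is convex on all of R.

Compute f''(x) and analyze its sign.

f(x) = -2x^4 - 4x^2 - 7
f'(x) = -8x^3 + -8x
f''(x) = -24x^2 + -8
f''(x) = -24x^2 + -8 <= -8 < 0 for all x
Therefore, f is concave on R.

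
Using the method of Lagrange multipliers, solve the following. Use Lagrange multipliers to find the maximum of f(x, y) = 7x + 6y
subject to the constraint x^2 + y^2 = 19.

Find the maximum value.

Set up Lagrange conditions: grad f = lambda * grad g
  7 = 2*lambda*x
  6 = 2*lambda*y
From these: x/y = 7/6, so x = 7t, y = 6t for some t.
Substitute into constraint: (7t)^2 + (6t)^2 = 19
  t^2 * 85 = 19
  t = sqrt(19/85)
Maximum = 7*x + 6*y = (7^2 + 6^2)*t = 85 * sqrt(19/85) = sqrt(1615)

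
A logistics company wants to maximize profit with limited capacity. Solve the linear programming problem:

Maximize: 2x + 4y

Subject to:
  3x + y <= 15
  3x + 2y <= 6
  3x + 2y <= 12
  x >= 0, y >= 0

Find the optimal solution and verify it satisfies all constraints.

Feasible vertices: (0, 0), (0, 3), (2, 0)
Objective 2x + 4y at each vertex:
  (0, 0): 0
  (0, 3): 12
  (2, 0): 4
Maximum is 12 at (0, 3).
Verify constraints at (x, y) = (0, 3):
  3*0 + 1*3 = 3 <= 15
  3*0 + 2*3 = 6 <= 6 (active)
  3*0 + 2*3 = 6 <= 12
  x = 0 >= 0, y = 3 >= 0. All constraints satisfied.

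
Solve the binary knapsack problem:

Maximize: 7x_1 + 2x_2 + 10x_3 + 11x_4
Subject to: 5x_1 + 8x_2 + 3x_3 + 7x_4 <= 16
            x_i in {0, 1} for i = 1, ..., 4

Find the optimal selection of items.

Items: item 1 (v=7, w=5), item 2 (v=2, w=8), item 3 (v=10, w=3), item 4 (v=11, w=7)
Capacity: 16
Checking all 16 subsets (w = total weight, v = total value):
  {}: w = 0, v = 0
  {1}: w = 5, v = 7
  {2}: w = 8, v = 2
  {3}: w = 3, v = 10
  {4}: w = 7, v = 11
  {1, 2}: w = 13, v = 9
  {1, 3}: w = 8, v = 17
  {1, 4}: w = 12, v = 18
  {2, 3}: w = 11, v = 12
  {2, 4}: w = 15, v = 13
  {3, 4}: w = 10, v = 21
  {1, 2, 3}: w = 16, v = 19
  {1, 2, 4}: w = 20 > 16, infeasible
  {1, 3, 4}: w = 15, v = 28
  {2, 3, 4}: w = 18 > 16, infeasible
  {1, 2, 3, 4}: w = 23 > 16, infeasible
Best feasible subset: items [1, 3, 4]
Total weight: 15 <= 16, total value: 28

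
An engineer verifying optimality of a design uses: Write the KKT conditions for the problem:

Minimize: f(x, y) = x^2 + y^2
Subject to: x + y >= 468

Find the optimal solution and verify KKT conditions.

KKT conditions for min x^2 + y^2 s.t. x + y >= 468:
Stationarity: 2x = mu, 2y = mu
So x = y = mu/2.
Complementary slackness: mu*(x + y - 468) = 0
Primal feasibility: x + y >= 468; dual feasibility: mu >= 0
If mu = 0 then x = y = 0, but 0 + 0 < 468 is infeasible, so the constraint is active.
Constraint active: x + y = 2*(mu/2) = 468 => mu = 468
x = y = 234, f = 109512
Verify: stationarity 2*234 = 468 = mu; primal 234 + 234 = 468 >= 468; dual mu = 468 >= 0; complementary slackness 468*(468 - 468) = 0. All KKT conditions hold.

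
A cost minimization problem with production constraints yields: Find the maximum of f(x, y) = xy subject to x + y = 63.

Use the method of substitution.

Substitute y = 63 - x into f(x,y) = xy:
g(x) = x(63 - x) = 63x - x^2
g'(x) = 63 - 2x = 0  =>  x = 63/2
y = 63 - 63/2 = 63/2
Maximum value = (63/2) * (63/2) = 3969/4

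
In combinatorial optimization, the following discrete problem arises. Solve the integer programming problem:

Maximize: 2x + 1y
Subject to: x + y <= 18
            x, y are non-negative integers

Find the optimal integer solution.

Objective: 2x + 1y, constraint: x + y <= 18
Coefficient of x is 2 >= coefficient of y is 1, so allocate the entire budget to x.
Optimal: x = 18, y = 0, value = 36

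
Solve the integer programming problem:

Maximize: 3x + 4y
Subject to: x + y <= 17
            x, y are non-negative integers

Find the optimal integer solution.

Objective: 3x + 4y, constraint: x + y <= 17
Coefficient of y is 4 > coefficient of x is 3, so allocate the entire budget to y.
Optimal: x = 0, y = 17, value = 68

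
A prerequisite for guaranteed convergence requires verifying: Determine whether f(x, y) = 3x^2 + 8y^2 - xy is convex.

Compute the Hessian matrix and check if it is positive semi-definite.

f(x,y) = 3x^2 + 8y^2 - xy
Hessian H = [[6, -1], [-1, 16]]
trace(H) = 22, det(H) = 95
Eigenvalues: (22 +/- sqrt(104)) / 2 = 16.1, 5.901
Since both eigenvalues > 0, f is convex.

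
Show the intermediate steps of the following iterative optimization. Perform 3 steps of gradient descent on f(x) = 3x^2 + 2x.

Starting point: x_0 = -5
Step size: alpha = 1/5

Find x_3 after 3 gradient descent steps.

f(x) = 3x^2 + 2x, f'(x) = 6x + (2)
Step 1: f'(-5) = -28, x_1 = -5 - 1/5 * -28 = 3/5
Step 2: f'(3/5) = 28/5, x_2 = 3/5 - 1/5 * 28/5 = -13/25
Step 3: f'(-13/25) = -28/25, x_3 = -13/25 - 1/5 * -28/25 = -37/125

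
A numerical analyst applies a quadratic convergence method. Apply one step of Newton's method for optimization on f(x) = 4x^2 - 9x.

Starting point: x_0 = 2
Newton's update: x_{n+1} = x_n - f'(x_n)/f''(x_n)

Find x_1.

f(x) = 4x^2 - 9x
f'(x) = 8x + (-9), f''(x) = 8
Newton step: x_1 = x_0 - f'(x_0)/f''(x_0)
f'(2) = 7
x_1 = 2 - 7/8 = 9/8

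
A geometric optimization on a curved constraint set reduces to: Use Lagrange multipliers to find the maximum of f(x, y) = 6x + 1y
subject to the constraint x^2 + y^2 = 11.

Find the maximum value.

Set up Lagrange conditions: grad f = lambda * grad g
  6 = 2*lambda*x
  1 = 2*lambda*y
From these: x/y = 6/1, so x = 6t, y = 1t for some t.
Substitute into constraint: (6t)^2 + (1t)^2 = 11
  t^2 * 37 = 11
  t = sqrt(11/37)
Maximum = 6*x + 1*y = (6^2 + 1^2)*t = 37 * sqrt(11/37) = sqrt(407)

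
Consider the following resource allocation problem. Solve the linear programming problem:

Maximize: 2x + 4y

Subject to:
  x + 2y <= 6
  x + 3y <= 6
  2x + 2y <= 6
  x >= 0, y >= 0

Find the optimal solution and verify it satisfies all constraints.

Feasible vertices: (0, 0), (0, 2), (3/2, 3/2), (3, 0)
Objective 2x + 4y at each vertex:
  (0, 0): 0
  (0, 2): 8
  (3/2, 3/2): 9
  (3, 0): 6
Maximum is 9 at (3/2, 3/2).
Verify constraints at (x, y) = (3/2, 3/2):
  1*(3/2) + 2*(3/2) = 9/2 <= 6
  1*(3/2) + 3*(3/2) = 6 <= 6 (active)
  2*(3/2) + 2*(3/2) = 6 <= 6 (active)
  x = 3/2 >= 0, y = 3/2 >= 0. All constraints satisfied.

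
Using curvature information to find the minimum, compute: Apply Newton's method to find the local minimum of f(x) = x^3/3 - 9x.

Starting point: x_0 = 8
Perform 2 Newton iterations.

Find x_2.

f(x) = x^3/3 - 9x
f'(x) = x^2 - 9, f''(x) = 2x
Newton update: x_{n+1} = x_n - (x_n^2 - 9)/(2*x_n)
Step 1: x_0 = 8, f'=55, f''=16, x_1 = 73/16
Step 2: x_1 = 73/16, f'=3025/256, f''=73/8, x_2 = 7633/2336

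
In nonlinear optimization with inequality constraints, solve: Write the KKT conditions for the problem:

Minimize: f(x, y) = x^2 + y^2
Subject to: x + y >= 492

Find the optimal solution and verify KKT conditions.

KKT conditions for min x^2 + y^2 s.t. x + y >= 492:
Stationarity: 2x = mu, 2y = mu
So x = y = mu/2.
Complementary slackness: mu*(x + y - 492) = 0
Primal feasibility: x + y >= 492; dual feasibility: mu >= 0
If mu = 0 then x = y = 0, but 0 + 0 < 492 is infeasible, so the constraint is active.
Constraint active: x + y = 2*(mu/2) = 492 => mu = 492
x = y = 246, f = 121032
Verify: stationarity 2*246 = 492 = mu; primal 246 + 246 = 492 >= 492; dual mu = 492 >= 0; complementary slackness 492*(492 - 492) = 0. All KKT conditions hold.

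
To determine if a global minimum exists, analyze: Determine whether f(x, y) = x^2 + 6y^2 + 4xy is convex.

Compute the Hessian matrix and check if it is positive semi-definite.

f(x,y) = x^2 + 6y^2 + 4xy
Hessian H = [[2, 4], [4, 12]]
trace(H) = 14, det(H) = 8
Eigenvalues: (14 +/- sqrt(164)) / 2 = 13.4, 0.5969
Since both eigenvalues > 0, f is convex.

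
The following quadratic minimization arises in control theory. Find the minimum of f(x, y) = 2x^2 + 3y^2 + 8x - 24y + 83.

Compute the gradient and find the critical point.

f(x,y) = 2x^2 + 3y^2 + 8x - 24y + 83
df/dx = 4x + (8) = 0  =>  x = -2
df/dy = 6y + (-24) = 0  =>  y = 4
f(-2, 4) = 2*(-2)^2 + 3*(4)^2 + 8*(-2) + -24*(4) + 83 = 27
Hessian is diagonal with entries 4, 6 > 0, so this is a minimum.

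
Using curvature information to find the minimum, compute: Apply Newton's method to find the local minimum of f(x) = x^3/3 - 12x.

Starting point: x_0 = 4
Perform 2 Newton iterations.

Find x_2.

f(x) = x^3/3 - 12x
f'(x) = x^2 - 12, f''(x) = 2x
Newton update: x_{n+1} = x_n - (x_n^2 - 12)/(2*x_n)
Step 1: x_0 = 4, f'=4, f''=8, x_1 = 7/2
Step 2: x_1 = 7/2, f'=1/4, f''=7, x_2 = 97/28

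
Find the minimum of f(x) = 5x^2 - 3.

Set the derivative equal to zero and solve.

f(x) = 5x^2 - 3
f'(x) = 10x + (0) = 0
x = 0/10 = 0
f(0) = -3
Since f''(x) = 10 > 0, this is a minimum.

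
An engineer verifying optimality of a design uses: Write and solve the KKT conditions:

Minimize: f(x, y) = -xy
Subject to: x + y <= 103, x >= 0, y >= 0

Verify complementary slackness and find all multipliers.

Problem: min -xy s.t. x + y <= 103 (multiplier lambda), x >= 0 (mu_x), y >= 0 (mu_y)
KKT stationarity: -y + lambda - mu_x = 0, -x + lambda - mu_y = 0, with lambda, mu_x, mu_y >= 0
Complementary slackness: lambda*(x + y - 103) = 0, mu_x*x = 0, mu_y*y = 0
If lambda = 0: y = -mu_x <= 0 and x = -mu_y <= 0 force x = y = 0 with f = 0; but x = y = 103/2 is feasible with f = -10609/4 < 0, so this is not the minimum. Hence lambda > 0 and x + y = 103.
Try x > 0, y > 0 (so mu_x = mu_y = 0): y = lambda, x = lambda => x = y = lambda
x + y = 103 => 2*lambda = 103 => lambda = 103/2
x* = y* = 103/2 > 0, consistent with mu_x = mu_y = 0.
(Any feasible point with x = 0 or y = 0 has f = 0 > -10609/4, so the minimum is not on those boundaries.)
min(-xy) = -10609/4 (i.e. max xy = 10609/4)
Multipliers: lambda = 103/2, mu_x = 0, mu_y = 0
Complementary slackness: lambda*(x + y - 103) = 103/2*(103/2 + 103/2 - 103) = 0, mu_x*x = 0*103/2 = 0, mu_y*y = 0*103/2 = 0. Satisfied.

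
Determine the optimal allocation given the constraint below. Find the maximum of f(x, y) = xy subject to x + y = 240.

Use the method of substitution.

Substitute y = 240 - x into f(x,y) = xy:
g(x) = x(240 - x) = 240x - x^2
g'(x) = 240 - 2x = 0  =>  x = 120
y = 240 - 120 = 120
Maximum value = 120 * 120 = 14400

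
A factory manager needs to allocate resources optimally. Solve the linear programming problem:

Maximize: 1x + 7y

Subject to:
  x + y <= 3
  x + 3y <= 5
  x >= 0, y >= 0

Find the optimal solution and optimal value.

Feasible vertices: (0, 0), (0, 5/3), (2, 1), (3, 0)
Objective 1x + 7y at each:
  (0, 0): 0
  (0, 5/3): 35/3
  (2, 1): 9
  (3, 0): 3
Maximum is 35/3 at (0, 5/3).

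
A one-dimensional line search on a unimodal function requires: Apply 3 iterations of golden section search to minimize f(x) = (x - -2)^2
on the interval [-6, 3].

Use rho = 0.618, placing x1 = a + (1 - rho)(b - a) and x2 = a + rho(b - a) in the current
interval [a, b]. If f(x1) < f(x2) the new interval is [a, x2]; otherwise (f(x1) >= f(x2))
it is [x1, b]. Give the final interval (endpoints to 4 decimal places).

Golden section search for min of f(x) = (x - -2)^2 on [-6, 3].
Each step: x1 = a + (1 - rho)(b - a), x2 = a + rho(b - a); if f(x1) < f(x2) keep [a, x2], otherwise keep [x1, b].
Step 1: [-6.0000, 3.0000], x1=-2.5620 (f=0.3158), x2=-0.4380 (f=2.4398); f(x1) < f(x2) => keep [-6.0000, -0.4380]
Step 2: [-6.0000, -0.4380], x1=-3.8753 (f=3.5168), x2=-2.5627 (f=0.3166); f(x1) > f(x2) => keep [-3.8753, -0.4380]
Step 3: [-3.8753, -0.4380], x1=-2.5623 (f=0.3161), x2=-1.7511 (f=0.0620); f(x1) > f(x2) => keep [-2.5623, -0.4380]
Final interval: [-2.5623, -0.4380]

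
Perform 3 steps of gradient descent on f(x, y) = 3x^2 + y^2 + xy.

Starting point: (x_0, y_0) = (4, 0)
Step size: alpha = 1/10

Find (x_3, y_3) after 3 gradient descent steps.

f(x,y) = 3x^2 + y^2 + xy
grad_x = 6x + 1y, grad_y = 2y + 1x
Step 1: grad = (24, 4), (8/5, -2/5)
Step 2: grad = (46/5, 4/5), (17/25, -12/25)
Step 3: grad = (18/5, -7/25), (8/25, -113/250)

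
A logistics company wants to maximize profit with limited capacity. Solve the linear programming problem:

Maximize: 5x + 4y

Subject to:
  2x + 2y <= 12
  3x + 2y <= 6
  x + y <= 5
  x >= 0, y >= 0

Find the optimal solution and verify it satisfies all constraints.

Feasible vertices: (0, 0), (0, 3), (2, 0)
Objective 5x + 4y at each vertex:
  (0, 0): 0
  (0, 3): 12
  (2, 0): 10
Maximum is 12 at (0, 3).
Verify constraints at (x, y) = (0, 3):
  2*0 + 2*3 = 6 <= 12
  3*0 + 2*3 = 6 <= 6 (active)
  1*0 + 1*3 = 3 <= 5
  x = 0 >= 0, y = 3 >= 0. All constraints satisfied.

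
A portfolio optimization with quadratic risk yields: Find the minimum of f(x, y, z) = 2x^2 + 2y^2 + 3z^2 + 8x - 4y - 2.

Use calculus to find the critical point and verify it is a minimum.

f(x,y,z) = 2x^2 + 2y^2 + 3z^2 + 8x - 4y - 2
df/dx = 4x + (8) = 0 => x = -2
df/dy = 4y + (-4) = 0 => y = 1
df/dz = 6z + (0) = 0 => z = 0
f(-2,1,0) = 2*(-2)^2 + 2*(1)^2 + 3*(0)^2 + 8*(-2) + -4*(1) + -2 = -12
Hessian is diagonal with entries 4, 4, 6 > 0, confirmed minimum.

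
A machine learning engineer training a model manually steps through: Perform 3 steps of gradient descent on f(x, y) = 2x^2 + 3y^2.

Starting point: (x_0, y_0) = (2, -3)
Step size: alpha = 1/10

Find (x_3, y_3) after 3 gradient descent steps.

f(x,y) = 2x^2 + 3y^2
grad_x = 4x + 0y, grad_y = 6y + 0x
Step 1: grad = (8, -18), (6/5, -6/5)
Step 2: grad = (24/5, -36/5), (18/25, -12/25)
Step 3: grad = (72/25, -72/25), (54/125, -24/125)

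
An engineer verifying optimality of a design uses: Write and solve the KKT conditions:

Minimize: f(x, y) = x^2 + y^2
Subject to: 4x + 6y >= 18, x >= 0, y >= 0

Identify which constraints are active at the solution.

KKT conditions for min x^2 + y^2 s.t. 4x + 6y >= 18, x >= 0, y >= 0:
Stationarity: 2x = mu*4 + mu_x, 2y = mu*6 + mu_y, with mu, mu_x, mu_y >= 0
Complementary slackness: mu*(4x + 6y - 18) = 0, mu_x*x = 0, mu_y*y = 0
(0, 0) is infeasible (4*0 + 6*0 < 18), so if mu = 0 stationarity would force x = mu_x/2 >= 0, y = mu_y/2 >= 0 with mu_x*x = mu_y*y = 0, i.e. x = y = 0: contradiction. Hence mu > 0 and 4x + 6y = 18 is active.
Try x > 0, y > 0 (so mu_x = mu_y = 0): x = 4*mu/2, y = 6*mu/2
Substitute: 4*(4*mu/2) + 6*(6*mu/2) = 18
  mu*52/2 = 18 => mu = 9/13
x* = 18/13 > 0, y* = 27/13 > 0, consistent with mu_x = mu_y = 0.
f is convex and the constraints are linear, so this KKT point is the global minimum.
f* = 81/13
Active constraints: 4x + 6y >= 18 (holds with equality, mu = 9/13 > 0); x >= 0 and y >= 0 are inactive (mu_x = mu_y = 0).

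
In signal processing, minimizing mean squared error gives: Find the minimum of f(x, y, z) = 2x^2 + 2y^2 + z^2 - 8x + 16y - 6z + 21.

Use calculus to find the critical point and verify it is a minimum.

f(x,y,z) = 2x^2 + 2y^2 + z^2 - 8x + 16y - 6z + 21
df/dx = 4x + (-8) = 0 => x = 2
df/dy = 4y + (16) = 0 => y = -4
df/dz = 2z + (-6) = 0 => z = 3
f(2,-4,3) = 2*(2)^2 + 2*(-4)^2 + 1*(3)^2 + -8*(2) + 16*(-4) + -6*(3) + 21 = -28
Hessian is diagonal with entries 4, 4, 2 > 0, confirmed minimum.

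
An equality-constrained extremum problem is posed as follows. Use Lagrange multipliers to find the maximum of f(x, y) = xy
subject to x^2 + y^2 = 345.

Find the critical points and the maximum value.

Lagrange conditions: y = 2*lambda*x and x = 2*lambda*y
If x = 0 then y = 0, violating the constraint, so x, y != 0.
Dividing: y/x = x/y => x^2 = y^2 => y = x or y = -x
Constraint: 2x^2 = 345 => x^2 = 345/2 => x = +/-sqrt(345/2)
Critical points: (sqrt(345/2), sqrt(345/2)), (-sqrt(345/2), -sqrt(345/2)), (sqrt(345/2), -sqrt(345/2)), (-sqrt(345/2), sqrt(345/2))
  y = x:  xy = x^2 = 345/2  at (sqrt(345/2), sqrt(345/2)) and (-sqrt(345/2), -sqrt(345/2))
  y = -x: xy = -x^2 = -345/2 at (sqrt(345/2), -sqrt(345/2)) and (-sqrt(345/2), sqrt(345/2))
Maximum xy = 345/2 at (sqrt(345/2), sqrt(345/2)) and (-sqrt(345/2), -sqrt(345/2))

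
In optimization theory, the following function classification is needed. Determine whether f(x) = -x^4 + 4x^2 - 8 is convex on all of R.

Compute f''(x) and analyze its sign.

f(x) = -x^4 + 4x^2 - 8
f'(x) = -4x^3 + 8x
f''(x) = -12x^2 + 8
f''(x) = -12x^2 + 8 -> -inf as |x| -> inf
Therefore, f is not globally convex on R.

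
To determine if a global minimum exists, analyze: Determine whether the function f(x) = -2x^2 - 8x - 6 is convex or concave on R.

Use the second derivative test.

f(x) = -2x^2 - 8x - 6
f'(x) = -4x - 8
f''(x) = -4
Since f''(x) = -4 < 0 for all x, f is concave on R.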